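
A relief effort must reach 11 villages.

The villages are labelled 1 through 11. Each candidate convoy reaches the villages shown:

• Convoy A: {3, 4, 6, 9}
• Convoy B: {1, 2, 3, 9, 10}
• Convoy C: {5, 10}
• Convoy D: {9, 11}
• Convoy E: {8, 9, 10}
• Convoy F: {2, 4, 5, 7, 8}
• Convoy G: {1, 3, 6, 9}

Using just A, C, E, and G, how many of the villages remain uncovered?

3

Union of A, C, E, G = {1, 3, 4, 5, 6, 8, 9, 10}.
Not covered: 2, 7, 11 — 3 villages.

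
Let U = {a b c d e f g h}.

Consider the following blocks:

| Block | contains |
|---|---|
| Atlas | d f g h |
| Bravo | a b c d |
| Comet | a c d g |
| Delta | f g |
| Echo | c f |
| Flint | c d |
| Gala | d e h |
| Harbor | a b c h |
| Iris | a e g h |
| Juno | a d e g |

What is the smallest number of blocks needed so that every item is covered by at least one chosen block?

3

Take {Atlas, Gala, Harbor}. Their union is {a, b, c, d, e, f, g, h}, which is all 8 items.
No 2 of the 10 blocks cover everything (all 45 combinations miss at least one item), so 3 is optimal.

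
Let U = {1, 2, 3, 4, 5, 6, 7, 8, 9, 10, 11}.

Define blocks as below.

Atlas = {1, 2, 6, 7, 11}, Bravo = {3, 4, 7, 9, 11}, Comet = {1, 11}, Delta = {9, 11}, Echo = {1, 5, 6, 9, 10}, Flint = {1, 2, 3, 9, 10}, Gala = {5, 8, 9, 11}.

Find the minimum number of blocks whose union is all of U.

Atlas and Bravo and Echo and Gala together: Atlas ∪ Bravo ∪ Echo ∪ Gala = {1, 2, 3, 4, 5, 6, 7, 8, 9, 10, 11} — every item is covered.
No 3 of the 7 blocks cover everything (all 35 combinations miss at least one item), so 4 is optimal.

4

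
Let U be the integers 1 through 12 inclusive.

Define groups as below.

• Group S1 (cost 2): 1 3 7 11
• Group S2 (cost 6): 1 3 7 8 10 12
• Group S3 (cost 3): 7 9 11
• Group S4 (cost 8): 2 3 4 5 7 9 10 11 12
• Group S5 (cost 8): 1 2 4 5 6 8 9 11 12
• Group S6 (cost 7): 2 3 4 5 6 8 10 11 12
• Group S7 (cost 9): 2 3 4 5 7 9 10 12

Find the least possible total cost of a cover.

12

S1, S3, S6 together cover every point (S1 ∪ S3 ∪ S6 = {1, 2, 3, 4, 5, 6, 7, 8, 9, 10, 11, 12}); total cost 2 + 3 + 7 = 12.
No covering selection has total cost below 12.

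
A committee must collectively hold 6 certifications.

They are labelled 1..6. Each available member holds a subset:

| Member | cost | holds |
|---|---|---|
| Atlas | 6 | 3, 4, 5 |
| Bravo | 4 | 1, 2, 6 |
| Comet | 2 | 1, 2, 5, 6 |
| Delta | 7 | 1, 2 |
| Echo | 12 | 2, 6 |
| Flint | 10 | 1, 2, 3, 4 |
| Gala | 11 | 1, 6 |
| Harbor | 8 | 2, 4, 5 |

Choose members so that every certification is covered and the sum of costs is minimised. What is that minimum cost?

8

Atlas, Comet together cover every certification (Atlas ∪ Comet = {1, 2, 3, 4, 5, 6}); total cost 6 + 2 = 8.
No covering selection has total cost below 8.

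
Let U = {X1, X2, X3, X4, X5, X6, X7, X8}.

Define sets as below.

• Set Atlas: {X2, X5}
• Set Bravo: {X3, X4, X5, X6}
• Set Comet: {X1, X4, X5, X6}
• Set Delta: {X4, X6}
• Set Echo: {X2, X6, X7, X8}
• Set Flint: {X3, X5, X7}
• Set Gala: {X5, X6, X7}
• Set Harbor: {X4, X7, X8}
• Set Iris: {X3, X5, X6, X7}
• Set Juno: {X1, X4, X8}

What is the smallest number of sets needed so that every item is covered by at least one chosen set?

3

Take {Bravo, Comet, Echo}. Their union is {X1, X2, X3, X4, X5, X6, X7, X8}, which is all 8 items.
No 2 of the 10 sets cover everything (all 45 combinations miss at least one item), so 3 is optimal.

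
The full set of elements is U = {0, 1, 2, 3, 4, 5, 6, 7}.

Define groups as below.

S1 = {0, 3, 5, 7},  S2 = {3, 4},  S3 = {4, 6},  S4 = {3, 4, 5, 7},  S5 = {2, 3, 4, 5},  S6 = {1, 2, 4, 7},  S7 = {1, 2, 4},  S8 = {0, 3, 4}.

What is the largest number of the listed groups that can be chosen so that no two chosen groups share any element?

S1, S3 are pairwise disjoint (S1={0,3,5,7}; S3={4,6}).
Every remaining group overlaps one of these, and no 3 of the listed groups are pairwise disjoint, so 2 is the maximum.

2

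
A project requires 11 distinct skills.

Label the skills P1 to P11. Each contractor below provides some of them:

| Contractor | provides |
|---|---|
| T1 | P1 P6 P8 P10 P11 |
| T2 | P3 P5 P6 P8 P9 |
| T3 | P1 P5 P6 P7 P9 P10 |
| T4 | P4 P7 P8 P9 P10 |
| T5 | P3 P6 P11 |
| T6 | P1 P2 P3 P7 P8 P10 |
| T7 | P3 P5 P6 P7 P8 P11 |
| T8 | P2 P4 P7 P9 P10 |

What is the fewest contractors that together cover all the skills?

Take {T1, T7, T8}. Their union is {P1, P2, P3, P4, P5, P6, P7, P8, P9, P10, P11}, which is all 11 skills.
No 2 of the 8 contractors cover everything (all 28 combinations miss at least one skill), so 3 is optimal.

3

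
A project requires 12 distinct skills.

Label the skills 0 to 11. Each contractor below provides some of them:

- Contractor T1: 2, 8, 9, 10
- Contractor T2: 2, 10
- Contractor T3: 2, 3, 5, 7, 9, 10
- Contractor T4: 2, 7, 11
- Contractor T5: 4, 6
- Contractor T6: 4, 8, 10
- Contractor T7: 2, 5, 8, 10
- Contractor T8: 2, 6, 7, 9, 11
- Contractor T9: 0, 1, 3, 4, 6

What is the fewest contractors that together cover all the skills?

T7 and T8 and T9 together: T7 ∪ T8 ∪ T9 = {0, 1, 2, 3, 4, 5, 6, 7, 8, 9, 10, 11} — every skill is covered.
Only T9 contains 0, so T9 is forced; the remaining 7 skills need at least 2 more contractors (each remaining contractor adds at most 5) — so at least 3 contractors are needed, and 3 is optimal.

3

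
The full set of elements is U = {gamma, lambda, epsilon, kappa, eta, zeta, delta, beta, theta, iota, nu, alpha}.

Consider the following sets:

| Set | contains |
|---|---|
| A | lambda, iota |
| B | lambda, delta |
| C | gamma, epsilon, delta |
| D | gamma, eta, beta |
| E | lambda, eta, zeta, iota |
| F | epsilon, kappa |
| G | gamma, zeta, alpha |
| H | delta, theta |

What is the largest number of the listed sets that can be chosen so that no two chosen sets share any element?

A, F, G, H are pairwise disjoint (A={lambda,iota}; F={epsilon,kappa}; G={gamma,zeta,alpha}; H={delta,theta}).
Every remaining set overlaps one of these, and no 5 of the listed sets are pairwise disjoint, so 4 is the maximum.

4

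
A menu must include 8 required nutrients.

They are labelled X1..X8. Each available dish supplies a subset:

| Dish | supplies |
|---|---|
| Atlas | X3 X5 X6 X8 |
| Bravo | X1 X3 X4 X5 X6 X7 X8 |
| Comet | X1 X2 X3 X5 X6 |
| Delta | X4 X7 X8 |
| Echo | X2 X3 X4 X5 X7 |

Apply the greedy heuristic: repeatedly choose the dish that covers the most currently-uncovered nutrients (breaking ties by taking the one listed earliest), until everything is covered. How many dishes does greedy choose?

Greedy: pick Bravo (covers 7 new) → pick Comet (covers 1 new). Total picks: 2.

2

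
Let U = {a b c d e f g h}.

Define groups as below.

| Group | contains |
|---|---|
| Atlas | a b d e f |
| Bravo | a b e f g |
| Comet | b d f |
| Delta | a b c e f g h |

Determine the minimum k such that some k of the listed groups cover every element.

Take {Atlas, Delta}. Their union is {a, b, c, d, e, f, g, h}, which is all 8 elements.
No single group has all 8 elements (the largest, Delta, has 7), so 2 is optimal.

2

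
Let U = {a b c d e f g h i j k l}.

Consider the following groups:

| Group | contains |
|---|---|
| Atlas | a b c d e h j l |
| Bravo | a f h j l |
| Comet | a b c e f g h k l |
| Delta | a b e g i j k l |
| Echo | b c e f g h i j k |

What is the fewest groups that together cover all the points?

2

Atlas and Echo together: Atlas ∪ Echo = {a, b, c, d, e, f, g, h, i, j, k, l} — every point is covered.
No single group has all 12 points (the largest, Comet, has 9), so 2 is optimal.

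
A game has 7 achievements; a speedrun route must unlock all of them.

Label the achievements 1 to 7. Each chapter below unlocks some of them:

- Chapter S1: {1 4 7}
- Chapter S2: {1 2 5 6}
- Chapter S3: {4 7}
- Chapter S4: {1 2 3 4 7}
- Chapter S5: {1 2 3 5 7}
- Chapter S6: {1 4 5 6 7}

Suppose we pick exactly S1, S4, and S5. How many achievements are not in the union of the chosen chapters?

Union of S1, S4, S5 = {1, 2, 3, 4, 5, 7}.
Not covered: 6 — 1 achievement.

1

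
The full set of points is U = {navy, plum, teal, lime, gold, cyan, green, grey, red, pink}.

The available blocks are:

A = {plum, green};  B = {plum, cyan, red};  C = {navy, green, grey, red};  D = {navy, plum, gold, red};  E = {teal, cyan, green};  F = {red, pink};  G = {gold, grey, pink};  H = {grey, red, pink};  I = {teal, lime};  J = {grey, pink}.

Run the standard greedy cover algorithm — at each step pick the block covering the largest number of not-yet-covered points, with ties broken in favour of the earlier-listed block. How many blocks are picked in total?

4

Greedy: pick C (covers 4 new) → pick B (covers 2 new) → pick G (covers 2 new) → pick I (covers 2 new). Total picks: 4.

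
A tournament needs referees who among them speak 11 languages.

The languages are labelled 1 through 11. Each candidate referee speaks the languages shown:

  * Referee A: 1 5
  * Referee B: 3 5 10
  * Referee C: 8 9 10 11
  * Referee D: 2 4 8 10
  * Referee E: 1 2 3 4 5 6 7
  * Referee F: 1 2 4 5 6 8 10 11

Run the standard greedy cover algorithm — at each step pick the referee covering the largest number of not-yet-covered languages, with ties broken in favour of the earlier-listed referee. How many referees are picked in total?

3

Greedy: pick F (covers 8 new) → pick E (covers 2 new) → pick C (covers 1 new). Total picks: 3.
(The true minimum cover uses only 2 referees, so greedy is not optimal here.)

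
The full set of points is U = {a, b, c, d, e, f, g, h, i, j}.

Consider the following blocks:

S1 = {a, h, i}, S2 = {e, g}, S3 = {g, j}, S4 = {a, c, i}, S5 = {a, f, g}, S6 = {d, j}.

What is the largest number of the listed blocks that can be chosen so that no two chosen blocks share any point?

S1, S2, S6 are pairwise disjoint (S1={a,h,i}; S2={e,g}; S6={d,j}).
Every remaining block overlaps one of these, and no 4 of the listed blocks are pairwise disjoint, so 3 is the maximum.

3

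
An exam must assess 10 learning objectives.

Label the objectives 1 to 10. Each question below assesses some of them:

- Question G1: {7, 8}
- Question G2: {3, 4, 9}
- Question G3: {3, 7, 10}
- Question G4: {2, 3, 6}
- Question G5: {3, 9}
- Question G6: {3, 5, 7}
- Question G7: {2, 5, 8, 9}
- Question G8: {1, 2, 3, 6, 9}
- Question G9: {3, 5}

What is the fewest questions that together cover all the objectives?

4

Take {G2, G3, G7, G8}. Their union is {1, 2, 3, 4, 5, 6, 7, 8, 9, 10}, which is all 10 objectives.
Only G8 contains 1, so G8 is forced; the remaining 5 objectives need at least 3 more questions (each remaining question adds at most 2) — so at least 4 questions are needed, and 4 is optimal.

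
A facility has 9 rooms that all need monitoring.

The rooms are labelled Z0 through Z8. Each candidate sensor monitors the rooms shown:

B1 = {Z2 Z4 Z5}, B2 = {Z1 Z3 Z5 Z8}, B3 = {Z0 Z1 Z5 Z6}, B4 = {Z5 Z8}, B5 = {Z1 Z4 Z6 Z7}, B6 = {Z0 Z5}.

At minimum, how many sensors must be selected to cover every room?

Take {B1, B2, B5, B6}. Their union is {Z0, Z1, Z2, Z3, Z4, Z5, Z6, Z7, Z8}, which is all 9 rooms.
No 3 of the 6 sensors cover everything (all 20 combinations miss at least one room), so 4 is optimal.

4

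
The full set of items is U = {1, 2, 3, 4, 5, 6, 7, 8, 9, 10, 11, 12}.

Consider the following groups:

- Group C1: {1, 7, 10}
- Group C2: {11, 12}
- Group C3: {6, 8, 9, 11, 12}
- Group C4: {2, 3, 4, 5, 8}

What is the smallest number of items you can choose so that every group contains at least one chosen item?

The 3 items {1, 3, 12} hit every group.
The groups C1, C2, C4 are pairwise disjoint, so any hitting set needs a separate item for each — at least 3. Hence 3 is optimal.

3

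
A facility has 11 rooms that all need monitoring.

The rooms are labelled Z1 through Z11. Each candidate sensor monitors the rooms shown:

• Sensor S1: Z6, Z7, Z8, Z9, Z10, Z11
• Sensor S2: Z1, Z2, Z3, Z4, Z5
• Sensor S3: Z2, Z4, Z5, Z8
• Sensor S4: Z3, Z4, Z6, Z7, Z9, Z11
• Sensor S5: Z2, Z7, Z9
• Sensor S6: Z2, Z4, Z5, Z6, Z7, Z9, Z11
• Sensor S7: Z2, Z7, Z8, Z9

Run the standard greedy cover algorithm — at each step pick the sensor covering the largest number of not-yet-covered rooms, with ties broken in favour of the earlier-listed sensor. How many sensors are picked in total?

Greedy: pick S6 (covers 7 new) → pick S1 (covers 2 new) → pick S2 (covers 2 new). Total picks: 3.
(The true minimum cover uses only 2 sensors, so greedy is not optimal here.)

3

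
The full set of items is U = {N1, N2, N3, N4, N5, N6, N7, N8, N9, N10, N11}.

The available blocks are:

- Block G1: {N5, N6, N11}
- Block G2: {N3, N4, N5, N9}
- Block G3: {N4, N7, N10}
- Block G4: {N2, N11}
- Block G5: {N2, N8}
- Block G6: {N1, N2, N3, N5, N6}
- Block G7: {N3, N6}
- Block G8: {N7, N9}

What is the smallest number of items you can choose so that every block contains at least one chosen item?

4

Take H = {N2, N5, N6, N7}. Each listed block contains at least one of these, so H is a hitting set of size 4.
No choice of 3 items meets every block, so 4 is the minimum.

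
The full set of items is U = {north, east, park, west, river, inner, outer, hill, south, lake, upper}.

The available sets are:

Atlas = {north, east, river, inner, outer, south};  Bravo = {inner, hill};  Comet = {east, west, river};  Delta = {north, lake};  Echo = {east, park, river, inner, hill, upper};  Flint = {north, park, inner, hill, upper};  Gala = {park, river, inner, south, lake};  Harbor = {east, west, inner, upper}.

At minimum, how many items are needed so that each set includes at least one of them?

3

The 3 items {north, east, inner} hit every set.
The sets Bravo, Comet, Delta are pairwise disjoint, so any hitting set needs a separate item for each — at least 3. Hence 3 is optimal.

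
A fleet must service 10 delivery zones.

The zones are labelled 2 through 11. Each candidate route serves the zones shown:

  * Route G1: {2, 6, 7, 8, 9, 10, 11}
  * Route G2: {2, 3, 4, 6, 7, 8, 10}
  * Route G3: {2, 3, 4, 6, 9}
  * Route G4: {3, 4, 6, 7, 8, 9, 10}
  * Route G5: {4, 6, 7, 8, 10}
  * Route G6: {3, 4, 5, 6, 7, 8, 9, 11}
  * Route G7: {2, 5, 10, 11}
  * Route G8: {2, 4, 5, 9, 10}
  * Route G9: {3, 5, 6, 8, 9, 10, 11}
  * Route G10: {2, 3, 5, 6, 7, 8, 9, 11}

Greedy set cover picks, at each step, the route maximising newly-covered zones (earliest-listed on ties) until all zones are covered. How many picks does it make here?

2

Greedy: pick G6 (covers 8 new) → pick G1 (covers 2 new). Total picks: 2.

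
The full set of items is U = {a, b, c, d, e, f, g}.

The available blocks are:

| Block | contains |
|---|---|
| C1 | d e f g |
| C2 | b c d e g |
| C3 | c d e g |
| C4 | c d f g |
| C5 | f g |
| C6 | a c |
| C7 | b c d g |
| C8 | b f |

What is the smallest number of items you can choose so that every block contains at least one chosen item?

H = {c, f} meets every block (each contains at least one member of H), and |H| = 2.
The blocks C3, C8 are pairwise disjoint, so any hitting set needs a separate item for each — at least 2. Hence 2 is optimal.

2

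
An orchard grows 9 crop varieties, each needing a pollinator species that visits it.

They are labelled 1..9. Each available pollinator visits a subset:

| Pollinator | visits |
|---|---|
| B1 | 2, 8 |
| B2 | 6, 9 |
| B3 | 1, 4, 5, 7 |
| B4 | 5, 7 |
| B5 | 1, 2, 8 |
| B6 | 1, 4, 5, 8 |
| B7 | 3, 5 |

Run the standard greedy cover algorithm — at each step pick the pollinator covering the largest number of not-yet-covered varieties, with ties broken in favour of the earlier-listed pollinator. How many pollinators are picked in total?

Greedy: pick B3 (covers 4 new) → pick B1 (covers 2 new) → pick B2 (covers 2 new) → pick B7 (covers 1 new). Total picks: 4.

4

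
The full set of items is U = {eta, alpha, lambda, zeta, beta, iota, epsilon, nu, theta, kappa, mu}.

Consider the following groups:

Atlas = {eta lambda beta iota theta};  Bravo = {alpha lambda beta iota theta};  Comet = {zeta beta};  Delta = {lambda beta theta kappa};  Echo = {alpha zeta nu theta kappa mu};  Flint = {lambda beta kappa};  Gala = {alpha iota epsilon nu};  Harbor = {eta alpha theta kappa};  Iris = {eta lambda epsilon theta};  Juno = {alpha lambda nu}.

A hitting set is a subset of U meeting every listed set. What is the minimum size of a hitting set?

3

Take H = {alpha, lambda, beta}. Each listed group contains at least one of these, so H is a hitting set of size 3.
No choice of 2 items meets every group, so 3 is the minimum.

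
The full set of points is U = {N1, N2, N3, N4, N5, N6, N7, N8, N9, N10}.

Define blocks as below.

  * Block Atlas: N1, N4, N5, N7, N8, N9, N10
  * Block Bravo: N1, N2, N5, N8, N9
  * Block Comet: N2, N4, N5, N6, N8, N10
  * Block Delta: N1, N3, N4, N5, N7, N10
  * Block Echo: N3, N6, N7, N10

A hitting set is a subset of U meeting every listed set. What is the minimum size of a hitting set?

The 2 points {N1, N6} hit every block.
The blocks Bravo, Echo are pairwise disjoint, so any hitting set needs a separate point for each — at least 2. Hence 2 is optimal.

2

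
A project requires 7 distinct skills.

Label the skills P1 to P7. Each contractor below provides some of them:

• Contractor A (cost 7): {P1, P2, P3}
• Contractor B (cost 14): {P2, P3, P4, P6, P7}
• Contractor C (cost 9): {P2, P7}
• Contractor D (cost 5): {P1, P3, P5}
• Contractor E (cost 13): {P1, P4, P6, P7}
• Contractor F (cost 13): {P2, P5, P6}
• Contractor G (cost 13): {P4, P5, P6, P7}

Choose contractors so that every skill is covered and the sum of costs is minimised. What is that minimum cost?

19

B, D together cover every skill (B ∪ D = {P1, P2, P3, P4, P5, P6, P7}); total cost 14 + 5 = 19.
No covering selection has total cost below 19.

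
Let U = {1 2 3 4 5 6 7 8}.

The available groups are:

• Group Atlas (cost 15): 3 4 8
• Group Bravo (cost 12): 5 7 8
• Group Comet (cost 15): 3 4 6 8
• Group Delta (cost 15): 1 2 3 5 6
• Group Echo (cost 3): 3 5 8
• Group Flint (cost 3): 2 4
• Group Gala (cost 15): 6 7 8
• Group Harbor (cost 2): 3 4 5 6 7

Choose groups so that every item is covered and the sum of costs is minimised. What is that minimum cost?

Delta, Echo, Harbor together cover every item (Delta ∪ Echo ∪ Harbor = {1, 2, 3, 4, 5, 6, 7, 8}); total cost 15 + 3 + 2 = 20.
The greedy pick Harbor, Echo, Flint, Delta costs 23; no covering selection beats 20.

20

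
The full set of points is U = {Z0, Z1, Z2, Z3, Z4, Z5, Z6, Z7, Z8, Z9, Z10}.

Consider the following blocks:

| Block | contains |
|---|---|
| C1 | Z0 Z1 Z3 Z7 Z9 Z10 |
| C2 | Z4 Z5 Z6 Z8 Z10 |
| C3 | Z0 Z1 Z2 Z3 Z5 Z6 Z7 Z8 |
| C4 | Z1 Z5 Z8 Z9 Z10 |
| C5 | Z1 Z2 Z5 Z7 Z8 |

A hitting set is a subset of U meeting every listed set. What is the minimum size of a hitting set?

H = {Z0, Z8} meets every block (each contains at least one member of H), and |H| = 2.
No single point lies in every block, so at least 2 are needed and 2 is optimal.

2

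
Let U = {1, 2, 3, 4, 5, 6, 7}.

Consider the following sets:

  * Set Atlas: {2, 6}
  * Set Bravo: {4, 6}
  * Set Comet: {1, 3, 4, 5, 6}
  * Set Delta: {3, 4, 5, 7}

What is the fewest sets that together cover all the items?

Atlas and Comet and Delta together: Atlas ∪ Comet ∪ Delta = {1, 2, 3, 4, 5, 6, 7} — every item is covered.
Only Comet contains 1, so Comet is forced; the remaining 2 items need at least 2 more sets (each remaining set adds at most 1) — so at least 3 sets are needed, and 3 is optimal.

3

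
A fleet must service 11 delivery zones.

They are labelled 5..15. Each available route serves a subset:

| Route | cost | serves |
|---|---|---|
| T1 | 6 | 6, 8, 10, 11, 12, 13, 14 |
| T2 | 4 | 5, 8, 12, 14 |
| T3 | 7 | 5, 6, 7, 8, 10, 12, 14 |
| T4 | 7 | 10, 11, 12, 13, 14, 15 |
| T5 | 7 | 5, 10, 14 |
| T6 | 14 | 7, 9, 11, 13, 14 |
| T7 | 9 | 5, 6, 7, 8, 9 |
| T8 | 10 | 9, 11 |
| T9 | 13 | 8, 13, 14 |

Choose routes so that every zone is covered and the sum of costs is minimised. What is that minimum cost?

16

T4, T7 together cover every zone (T4 ∪ T7 = {5, 6, 7, 8, 9, 10, 11, 12, 13, 14, 15}); total cost 7 + 9 = 16.
The greedy pick T1, T7, T4 costs 22; no covering selection beats 16.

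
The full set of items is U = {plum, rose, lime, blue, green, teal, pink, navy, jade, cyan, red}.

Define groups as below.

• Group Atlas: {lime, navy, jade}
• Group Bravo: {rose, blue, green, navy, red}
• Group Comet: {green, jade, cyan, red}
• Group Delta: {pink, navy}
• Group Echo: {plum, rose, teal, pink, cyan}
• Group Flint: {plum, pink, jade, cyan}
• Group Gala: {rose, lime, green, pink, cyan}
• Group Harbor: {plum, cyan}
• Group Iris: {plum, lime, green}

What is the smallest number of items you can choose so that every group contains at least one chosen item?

The 3 items {plum, navy, cyan} hit every group.
No choice of 2 items meets every group, so 3 is the minimum.

3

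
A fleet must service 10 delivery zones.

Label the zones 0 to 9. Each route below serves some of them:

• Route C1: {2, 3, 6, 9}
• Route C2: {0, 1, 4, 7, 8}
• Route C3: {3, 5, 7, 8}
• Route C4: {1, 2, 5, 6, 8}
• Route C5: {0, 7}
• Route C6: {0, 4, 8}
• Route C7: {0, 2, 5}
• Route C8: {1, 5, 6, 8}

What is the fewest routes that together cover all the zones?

Take {C1, C2, C3}. Their union is {0, 1, 2, 3, 4, 5, 6, 7, 8, 9}, which is all 10 zones.
Only C1 contains 9, so C1 is forced; the remaining 6 zones need at least 2 more routes (each remaining route adds at most 5) — so at least 3 routes are needed, and 3 is optimal.

3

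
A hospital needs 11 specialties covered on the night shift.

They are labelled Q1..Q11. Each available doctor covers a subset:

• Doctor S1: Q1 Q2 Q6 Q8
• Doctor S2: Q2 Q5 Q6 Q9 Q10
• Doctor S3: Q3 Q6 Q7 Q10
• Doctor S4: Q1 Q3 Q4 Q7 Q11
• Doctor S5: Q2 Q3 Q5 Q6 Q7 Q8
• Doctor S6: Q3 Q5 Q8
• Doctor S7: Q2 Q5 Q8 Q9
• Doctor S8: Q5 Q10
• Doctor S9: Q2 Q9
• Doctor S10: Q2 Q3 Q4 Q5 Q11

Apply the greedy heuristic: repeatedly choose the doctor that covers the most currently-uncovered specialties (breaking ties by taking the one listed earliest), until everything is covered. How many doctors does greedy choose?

3

Greedy: pick S5 (covers 6 new) → pick S4 (covers 3 new) → pick S2 (covers 2 new). Total picks: 3.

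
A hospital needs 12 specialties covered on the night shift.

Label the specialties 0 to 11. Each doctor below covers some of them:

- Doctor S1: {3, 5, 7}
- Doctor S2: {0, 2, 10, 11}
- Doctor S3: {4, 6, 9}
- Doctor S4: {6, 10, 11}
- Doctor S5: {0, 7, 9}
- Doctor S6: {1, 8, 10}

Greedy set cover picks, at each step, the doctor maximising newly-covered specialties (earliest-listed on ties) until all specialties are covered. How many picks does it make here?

4

Greedy: pick S2 (covers 4 new) → pick S1 (covers 3 new) → pick S3 (covers 3 new) → pick S6 (covers 2 new). Total picks: 4.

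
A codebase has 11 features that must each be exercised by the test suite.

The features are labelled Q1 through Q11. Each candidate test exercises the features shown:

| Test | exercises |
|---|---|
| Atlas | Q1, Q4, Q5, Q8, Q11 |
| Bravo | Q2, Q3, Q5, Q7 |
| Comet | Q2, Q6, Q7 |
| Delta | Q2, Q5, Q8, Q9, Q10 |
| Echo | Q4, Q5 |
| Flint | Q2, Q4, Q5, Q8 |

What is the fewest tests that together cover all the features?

Take {Atlas, Bravo, Comet, Delta}. Their union is {Q1, Q2, Q3, Q4, Q5, Q6, Q7, Q8, Q9, Q10, Q11}, which is all 11 features.
No 3 of the 6 tests cover everything (all 20 combinations miss at least one feature), so 4 is optimal.

4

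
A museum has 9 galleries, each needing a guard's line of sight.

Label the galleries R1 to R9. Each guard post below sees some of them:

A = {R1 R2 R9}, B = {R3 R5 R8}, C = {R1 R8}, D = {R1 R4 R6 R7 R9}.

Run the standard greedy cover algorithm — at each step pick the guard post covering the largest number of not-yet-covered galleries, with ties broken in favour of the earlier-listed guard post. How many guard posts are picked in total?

Greedy: pick D (covers 5 new) → pick B (covers 3 new) → pick A (covers 1 new). Total picks: 3.

3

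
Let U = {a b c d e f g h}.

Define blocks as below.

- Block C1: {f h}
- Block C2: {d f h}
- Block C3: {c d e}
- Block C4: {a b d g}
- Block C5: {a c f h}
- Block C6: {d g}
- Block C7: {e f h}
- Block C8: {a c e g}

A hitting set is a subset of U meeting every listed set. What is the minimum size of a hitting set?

Take T = {a, d, h}. Each listed block contains at least one of these, so T is a hitting set of size 3.
No choice of 2 items meets every block, so 3 is the minimum.

3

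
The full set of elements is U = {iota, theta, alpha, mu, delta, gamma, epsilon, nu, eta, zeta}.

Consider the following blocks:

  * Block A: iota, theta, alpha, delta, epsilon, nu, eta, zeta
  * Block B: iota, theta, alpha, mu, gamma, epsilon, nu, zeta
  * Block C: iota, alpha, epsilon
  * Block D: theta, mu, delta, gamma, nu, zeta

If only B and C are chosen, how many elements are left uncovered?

2

Union of B, C = {iota, theta, alpha, mu, gamma, epsilon, nu, zeta}.
Not covered: delta, eta — 2 elements.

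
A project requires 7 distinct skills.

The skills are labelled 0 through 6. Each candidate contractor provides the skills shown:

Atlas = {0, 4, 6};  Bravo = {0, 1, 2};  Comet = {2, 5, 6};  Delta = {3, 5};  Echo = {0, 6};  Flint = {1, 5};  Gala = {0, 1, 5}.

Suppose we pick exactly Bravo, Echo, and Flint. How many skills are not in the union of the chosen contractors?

Union of Bravo, Echo, Flint = {0, 1, 2, 5, 6}.
Not covered: 3, 4 — 2 skills.

2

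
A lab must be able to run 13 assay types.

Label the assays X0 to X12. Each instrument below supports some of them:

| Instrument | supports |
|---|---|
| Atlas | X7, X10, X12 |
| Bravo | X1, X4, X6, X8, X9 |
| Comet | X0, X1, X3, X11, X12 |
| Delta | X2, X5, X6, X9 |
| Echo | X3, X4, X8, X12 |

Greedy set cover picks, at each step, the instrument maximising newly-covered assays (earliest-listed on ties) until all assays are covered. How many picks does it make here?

Greedy: pick Bravo (covers 5 new) → pick Comet (covers 4 new) → pick Atlas (covers 2 new) → pick Delta (covers 2 new). Total picks: 4.

4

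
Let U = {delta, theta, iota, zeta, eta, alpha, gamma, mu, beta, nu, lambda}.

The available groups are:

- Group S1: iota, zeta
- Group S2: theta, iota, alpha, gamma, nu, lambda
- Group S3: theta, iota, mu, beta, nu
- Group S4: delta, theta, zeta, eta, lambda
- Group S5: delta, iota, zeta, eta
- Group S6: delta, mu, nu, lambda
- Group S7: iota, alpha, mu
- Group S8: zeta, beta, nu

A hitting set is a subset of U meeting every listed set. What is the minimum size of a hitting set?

Take H = {theta, zeta, mu}. Each listed group contains at least one of these, so H is a hitting set of size 3.
No choice of 2 elements meets every group, so 3 is the minimum.

3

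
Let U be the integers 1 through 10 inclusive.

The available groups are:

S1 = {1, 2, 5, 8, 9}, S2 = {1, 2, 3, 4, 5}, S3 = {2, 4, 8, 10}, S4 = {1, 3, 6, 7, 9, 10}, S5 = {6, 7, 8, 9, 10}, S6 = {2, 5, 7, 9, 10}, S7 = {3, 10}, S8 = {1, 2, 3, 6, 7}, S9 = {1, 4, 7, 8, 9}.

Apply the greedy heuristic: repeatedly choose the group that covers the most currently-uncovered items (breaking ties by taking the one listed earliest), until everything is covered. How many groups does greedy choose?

Greedy: pick S4 (covers 6 new) → pick S1 (covers 3 new) → pick S2 (covers 1 new). Total picks: 3.
(The true minimum cover uses only 2 groups, so greedy is not optimal here.)

3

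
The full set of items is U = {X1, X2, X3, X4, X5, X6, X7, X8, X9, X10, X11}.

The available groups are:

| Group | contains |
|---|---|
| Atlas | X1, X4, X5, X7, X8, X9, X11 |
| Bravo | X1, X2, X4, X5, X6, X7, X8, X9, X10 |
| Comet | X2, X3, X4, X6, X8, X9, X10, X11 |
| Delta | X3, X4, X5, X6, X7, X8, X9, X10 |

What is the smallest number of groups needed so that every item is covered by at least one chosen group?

2

Take {Bravo, Comet}. Their union is {X1, X2, X3, X4, X5, X6, X7, X8, X9, X10, X11}, which is all 11 items.
No single group has all 11 items (the largest, Bravo, has 9), so 2 is optimal.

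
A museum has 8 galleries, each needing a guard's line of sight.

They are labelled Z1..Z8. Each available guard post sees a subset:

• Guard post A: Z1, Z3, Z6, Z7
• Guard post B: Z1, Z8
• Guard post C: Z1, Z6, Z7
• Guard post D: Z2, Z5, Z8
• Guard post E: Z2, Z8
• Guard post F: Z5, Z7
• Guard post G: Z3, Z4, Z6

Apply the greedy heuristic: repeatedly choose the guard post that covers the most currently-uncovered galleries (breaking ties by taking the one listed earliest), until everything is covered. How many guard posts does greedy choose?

3

Greedy: pick A (covers 4 new) → pick D (covers 3 new) → pick G (covers 1 new). Total picks: 3.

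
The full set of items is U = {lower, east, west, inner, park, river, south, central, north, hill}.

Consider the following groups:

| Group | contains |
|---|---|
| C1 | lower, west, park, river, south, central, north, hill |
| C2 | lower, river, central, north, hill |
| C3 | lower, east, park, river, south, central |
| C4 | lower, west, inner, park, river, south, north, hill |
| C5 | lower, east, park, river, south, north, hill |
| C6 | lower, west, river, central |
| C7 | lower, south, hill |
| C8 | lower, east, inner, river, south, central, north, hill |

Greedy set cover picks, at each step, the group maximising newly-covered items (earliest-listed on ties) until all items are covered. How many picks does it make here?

2

Greedy: pick C1 (covers 8 new) → pick C8 (covers 2 new). Total picks: 2.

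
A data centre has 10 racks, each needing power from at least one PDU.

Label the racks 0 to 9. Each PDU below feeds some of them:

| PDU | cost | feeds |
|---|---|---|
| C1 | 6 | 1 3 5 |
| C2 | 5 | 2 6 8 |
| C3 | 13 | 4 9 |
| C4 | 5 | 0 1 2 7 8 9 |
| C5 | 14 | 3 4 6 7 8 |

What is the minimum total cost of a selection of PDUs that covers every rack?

C1, C4, C5 together cover every rack (C1 ∪ C4 ∪ C5 = {0, 1, 2, 3, 4, 5, 6, 7, 8, 9}); total cost 6 + 5 + 14 = 25.
The greedy pick C4, C1, C2, C3 costs 29; no covering selection beats 25.

25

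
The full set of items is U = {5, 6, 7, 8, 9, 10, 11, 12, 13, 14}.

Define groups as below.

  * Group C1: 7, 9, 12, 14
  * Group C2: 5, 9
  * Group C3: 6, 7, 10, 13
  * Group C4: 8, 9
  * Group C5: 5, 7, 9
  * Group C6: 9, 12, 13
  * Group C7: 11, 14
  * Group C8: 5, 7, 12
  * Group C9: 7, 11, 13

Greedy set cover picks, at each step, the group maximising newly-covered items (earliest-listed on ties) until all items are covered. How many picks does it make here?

5

Greedy: pick C1 (covers 4 new) → pick C3 (covers 3 new) → pick C2 (covers 1 new) → pick C4 (covers 1 new) → pick C7 (covers 1 new). Total picks: 5.
(The true minimum cover uses only 4 groups, so greedy is not optimal here.)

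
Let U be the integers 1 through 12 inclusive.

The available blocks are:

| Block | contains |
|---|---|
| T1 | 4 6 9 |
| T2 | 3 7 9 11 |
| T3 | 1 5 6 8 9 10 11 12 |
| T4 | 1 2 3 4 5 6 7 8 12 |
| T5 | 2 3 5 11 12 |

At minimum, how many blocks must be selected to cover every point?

2

T3 and T4 cover everything between them: the union {1, 2, 3, 4, 5, 6, 7, 8, 9, 10, 11, 12} is all of U.
No single block has all 12 points (the largest, T4, has 9), so 2 is optimal.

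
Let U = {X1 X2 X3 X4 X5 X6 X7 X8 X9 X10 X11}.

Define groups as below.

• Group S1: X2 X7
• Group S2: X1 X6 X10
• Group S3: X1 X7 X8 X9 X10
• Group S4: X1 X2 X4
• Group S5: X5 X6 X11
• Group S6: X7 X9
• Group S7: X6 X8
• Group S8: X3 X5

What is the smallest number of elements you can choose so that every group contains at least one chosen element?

4

The 4 elements {X3, X4, X6, X7} hit every group.
The groups S4, S6, S7, S8 are pairwise disjoint, so any hitting set needs a separate element for each — at least 4. Hence 4 is optimal.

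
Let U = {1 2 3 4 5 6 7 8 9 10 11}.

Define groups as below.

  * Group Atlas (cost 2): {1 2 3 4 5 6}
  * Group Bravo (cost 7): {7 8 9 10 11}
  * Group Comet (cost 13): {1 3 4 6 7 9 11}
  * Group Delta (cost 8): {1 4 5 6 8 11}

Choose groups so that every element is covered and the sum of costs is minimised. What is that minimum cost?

Atlas, Bravo together cover every element (Atlas ∪ Bravo = {1, 2, 3, 4, 5, 6, 7, 8, 9, 10, 11}); total cost 2 + 7 = 9.
No covering selection has total cost below 9.

9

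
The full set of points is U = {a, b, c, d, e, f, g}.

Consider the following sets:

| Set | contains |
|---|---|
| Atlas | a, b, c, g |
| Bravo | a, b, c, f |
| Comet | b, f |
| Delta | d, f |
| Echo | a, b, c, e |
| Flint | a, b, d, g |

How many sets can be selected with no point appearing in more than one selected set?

2

Delta, Echo are pairwise disjoint (Delta={d,f}; Echo={a,b,c,e}).
Every remaining set overlaps one of these, and no 3 of the listed sets are pairwise disjoint, so 2 is the maximum.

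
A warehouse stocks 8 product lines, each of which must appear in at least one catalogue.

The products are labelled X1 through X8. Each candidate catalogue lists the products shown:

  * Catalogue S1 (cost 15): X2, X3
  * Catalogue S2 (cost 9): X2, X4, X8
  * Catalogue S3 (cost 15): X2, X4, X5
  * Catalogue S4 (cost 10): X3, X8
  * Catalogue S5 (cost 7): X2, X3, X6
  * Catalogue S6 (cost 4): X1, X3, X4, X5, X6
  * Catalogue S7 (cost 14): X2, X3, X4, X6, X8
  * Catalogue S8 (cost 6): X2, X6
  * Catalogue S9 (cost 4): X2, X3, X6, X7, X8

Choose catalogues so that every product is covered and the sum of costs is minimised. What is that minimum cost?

8

S6, S9 together cover every product (S6 ∪ S9 = {X1, X2, X3, X4, X5, X6, X7, X8}); total cost 4 + 4 = 8.
No covering selection has total cost below 8.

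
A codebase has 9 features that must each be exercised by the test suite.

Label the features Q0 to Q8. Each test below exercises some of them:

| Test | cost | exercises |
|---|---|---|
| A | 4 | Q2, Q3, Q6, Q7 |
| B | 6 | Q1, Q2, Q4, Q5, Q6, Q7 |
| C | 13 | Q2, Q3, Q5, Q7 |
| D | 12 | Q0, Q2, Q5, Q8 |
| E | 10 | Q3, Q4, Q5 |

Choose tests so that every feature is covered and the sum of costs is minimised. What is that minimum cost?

A, B, D together cover every feature (A ∪ B ∪ D = {Q0, Q1, Q2, Q3, Q4, Q5, Q6, Q7, Q8}); total cost 4 + 6 + 12 = 22.
No covering selection has total cost below 22.

22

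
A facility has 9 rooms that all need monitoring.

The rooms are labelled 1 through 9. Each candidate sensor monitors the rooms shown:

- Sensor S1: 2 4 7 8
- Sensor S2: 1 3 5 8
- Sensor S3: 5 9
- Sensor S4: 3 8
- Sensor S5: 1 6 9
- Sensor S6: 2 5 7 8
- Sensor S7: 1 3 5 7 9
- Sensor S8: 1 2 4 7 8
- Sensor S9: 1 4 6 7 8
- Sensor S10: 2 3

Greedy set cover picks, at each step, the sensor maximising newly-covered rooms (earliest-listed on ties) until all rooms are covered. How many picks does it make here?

Greedy: pick S7 (covers 5 new) → pick S1 (covers 3 new) → pick S5 (covers 1 new). Total picks: 3.

3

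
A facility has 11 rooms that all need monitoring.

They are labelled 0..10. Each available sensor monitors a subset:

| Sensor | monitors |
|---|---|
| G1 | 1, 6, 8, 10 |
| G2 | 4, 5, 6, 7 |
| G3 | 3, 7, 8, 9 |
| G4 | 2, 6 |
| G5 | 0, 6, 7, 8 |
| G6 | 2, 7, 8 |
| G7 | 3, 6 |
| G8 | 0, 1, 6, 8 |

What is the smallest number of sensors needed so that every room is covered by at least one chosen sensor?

G1 and G2 and G3 and G5 and G6 together: G1 ∪ G2 ∪ G3 ∪ G5 ∪ G6 = {0, 1, 2, 3, 4, 5, 6, 7, 8, 9, 10} — every room is covered.
No 4 of the 8 sensors cover everything (all 70 combinations miss at least one room), so 5 is optimal.

5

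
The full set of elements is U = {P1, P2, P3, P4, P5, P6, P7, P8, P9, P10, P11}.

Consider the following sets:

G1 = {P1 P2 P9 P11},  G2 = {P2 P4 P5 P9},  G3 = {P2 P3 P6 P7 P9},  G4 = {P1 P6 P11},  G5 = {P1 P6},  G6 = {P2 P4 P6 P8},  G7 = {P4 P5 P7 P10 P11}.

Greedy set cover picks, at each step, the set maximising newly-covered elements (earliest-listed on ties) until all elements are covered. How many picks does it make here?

Greedy: pick G3 (covers 5 new) → pick G7 (covers 4 new) → pick G1 (covers 1 new) → pick G6 (covers 1 new). Total picks: 4.

4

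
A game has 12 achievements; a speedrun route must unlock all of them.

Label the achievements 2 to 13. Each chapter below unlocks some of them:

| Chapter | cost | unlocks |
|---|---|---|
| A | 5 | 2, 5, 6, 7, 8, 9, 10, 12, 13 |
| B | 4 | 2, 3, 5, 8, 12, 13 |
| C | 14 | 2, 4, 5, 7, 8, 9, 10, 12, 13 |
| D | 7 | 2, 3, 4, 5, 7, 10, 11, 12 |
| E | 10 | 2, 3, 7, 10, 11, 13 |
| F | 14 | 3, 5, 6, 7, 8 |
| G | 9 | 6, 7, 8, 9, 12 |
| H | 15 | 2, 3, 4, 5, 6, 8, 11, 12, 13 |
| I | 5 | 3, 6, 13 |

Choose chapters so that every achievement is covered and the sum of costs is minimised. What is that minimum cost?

12

A, D together cover every achievement (A ∪ D = {2, 3, 4, 5, 6, 7, 8, 9, 10, 11, 12, 13}); total cost 5 + 7 = 12.
No covering selection has total cost below 12.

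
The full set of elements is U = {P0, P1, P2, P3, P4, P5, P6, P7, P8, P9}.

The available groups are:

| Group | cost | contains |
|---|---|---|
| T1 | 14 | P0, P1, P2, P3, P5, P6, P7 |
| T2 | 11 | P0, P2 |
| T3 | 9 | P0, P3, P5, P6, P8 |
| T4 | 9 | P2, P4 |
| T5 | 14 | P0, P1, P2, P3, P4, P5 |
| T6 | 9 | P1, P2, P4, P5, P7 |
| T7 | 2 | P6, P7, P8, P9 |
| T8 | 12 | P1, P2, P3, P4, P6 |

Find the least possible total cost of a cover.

T5, T7 together cover every element (T5 ∪ T7 = {P0, P1, P2, P3, P4, P5, P6, P7, P8, P9}); total cost 14 + 2 = 16.
The greedy pick T7, T6, T3 costs 20; no covering selection beats 16.

16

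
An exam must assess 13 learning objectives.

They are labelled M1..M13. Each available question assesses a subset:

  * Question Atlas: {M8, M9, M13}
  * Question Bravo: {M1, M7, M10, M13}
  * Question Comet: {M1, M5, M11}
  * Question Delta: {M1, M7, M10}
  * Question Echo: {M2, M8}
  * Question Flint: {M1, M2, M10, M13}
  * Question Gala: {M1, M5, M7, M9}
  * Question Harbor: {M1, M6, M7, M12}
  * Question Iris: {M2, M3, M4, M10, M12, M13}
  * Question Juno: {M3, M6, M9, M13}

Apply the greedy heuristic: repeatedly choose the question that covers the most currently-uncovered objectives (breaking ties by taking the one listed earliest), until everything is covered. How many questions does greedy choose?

5

Greedy: pick Iris (covers 6 new) → pick Gala (covers 4 new) → pick Atlas (covers 1 new) → pick Comet (covers 1 new) → pick Harbor (covers 1 new). Total picks: 5.
(The true minimum cover uses only 4 questions, so greedy is not optimal here.)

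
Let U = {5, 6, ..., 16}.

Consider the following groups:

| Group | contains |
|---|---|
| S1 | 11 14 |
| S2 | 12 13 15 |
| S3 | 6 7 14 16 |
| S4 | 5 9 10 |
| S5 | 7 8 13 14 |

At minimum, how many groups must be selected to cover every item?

5

S1 and S2 and S3 and S4 and S5 together: S1 ∪ S2 ∪ S3 ∪ S4 ∪ S5 = {5, 6, 7, 8, 9, 10, 11, 12, 13, 14, 15, 16} — every item is covered.
Only S1 contains 11, so S1 is forced; the remaining 10 items need at least 4 more groups (each remaining group adds at most 3) — so at least 5 groups are needed, and 5 is optimal.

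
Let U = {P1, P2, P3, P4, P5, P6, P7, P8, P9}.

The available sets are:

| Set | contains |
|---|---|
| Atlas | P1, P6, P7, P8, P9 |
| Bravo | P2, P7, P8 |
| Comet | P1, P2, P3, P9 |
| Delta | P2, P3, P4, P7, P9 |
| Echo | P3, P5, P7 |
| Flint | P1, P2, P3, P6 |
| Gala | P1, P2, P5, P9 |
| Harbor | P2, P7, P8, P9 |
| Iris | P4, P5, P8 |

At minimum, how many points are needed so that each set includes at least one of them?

The 3 points {P1, P3, P8} hit every set.
No choice of 2 points meets every set, so 3 is the minimum.

3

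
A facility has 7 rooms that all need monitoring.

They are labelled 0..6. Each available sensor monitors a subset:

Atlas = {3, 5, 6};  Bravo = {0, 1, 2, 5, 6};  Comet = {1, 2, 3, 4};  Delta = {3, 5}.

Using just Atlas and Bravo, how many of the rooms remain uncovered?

Union of Atlas, Bravo = {0, 1, 2, 3, 5, 6}.
Not covered: 4 — 1 room.

1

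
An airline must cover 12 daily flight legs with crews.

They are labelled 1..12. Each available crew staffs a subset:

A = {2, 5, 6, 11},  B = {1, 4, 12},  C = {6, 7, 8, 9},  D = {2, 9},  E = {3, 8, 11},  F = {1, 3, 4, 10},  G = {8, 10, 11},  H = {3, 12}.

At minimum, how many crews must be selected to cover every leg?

Take {A, B, C, F}. Their union is {1, 2, 3, 4, 5, 6, 7, 8, 9, 10, 11, 12}, which is all 12 legs.
No 3 of the 8 crews cover everything (all 56 combinations miss at least one leg), so 4 is optimal.

4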